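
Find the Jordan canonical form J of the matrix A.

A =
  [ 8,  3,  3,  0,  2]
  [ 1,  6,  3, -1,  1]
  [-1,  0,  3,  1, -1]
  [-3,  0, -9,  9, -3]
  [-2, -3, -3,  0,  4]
J_2(6) ⊕ J_2(6) ⊕ J_1(6)

The characteristic polynomial is
  det(x·I − A) = x^5 - 30*x^4 + 360*x^3 - 2160*x^2 + 6480*x - 7776 = (x - 6)^5

Eigenvalues and multiplicities (the geometric multiplicity of λ is n − rank(A − λI), which equals the number of Jordan blocks for λ):
  λ = 6: algebraic multiplicity = 5, geometric multiplicity = 3

Determining the block sizes for each eigenvalue:
  λ = 6: with am = 5 and gm = 3, the partition is not yet determined (e.g. several partitions of 5 into 3 parts exist). Let N = A − (6)·I. Computing rank(N^1) = 2, rank(N^2) = 0; the number of blocks of size ≥ j is rank(N^{j−1}) − rank(N^j), giving [3, 2]. So we have 2 block(s) of size 2, 1 block(s) of size 1 → block sizes [2, 2, 1]

Assembling the blocks gives a Jordan form
J =
  [6, 1, 0, 0, 0]
  [0, 6, 0, 0, 0]
  [0, 0, 6, 1, 0]
  [0, 0, 0, 6, 0]
  [0, 0, 0, 0, 6]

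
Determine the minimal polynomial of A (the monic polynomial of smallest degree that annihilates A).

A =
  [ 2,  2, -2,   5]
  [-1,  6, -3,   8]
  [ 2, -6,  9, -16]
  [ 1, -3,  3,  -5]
x^3 - 9*x^2 + 27*x - 27

The characteristic polynomial is χ_A(x) = (x - 3)^4, so the eigenvalues are known. The minimal polynomial is
  m_A(x) = Π_λ (x − λ)^{k_λ}
where k_λ is the size of the *largest* Jordan block for λ (equivalently, the smallest k with (A − λI)^k v = 0 for every generalised eigenvector v of λ).

  λ = 3: largest Jordan block has size 3, contributing (x − 3)^3

So m_A(x) = (x - 3)^3 = x^3 - 9*x^2 + 27*x - 27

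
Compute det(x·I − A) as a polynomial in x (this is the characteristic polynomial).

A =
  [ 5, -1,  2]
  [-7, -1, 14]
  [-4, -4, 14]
x^3 - 18*x^2 + 108*x - 216

Expanding det(x·I − A) (e.g. by cofactor expansion or by noting that A is similar to its Jordan form J, which has the same characteristic polynomial as A) gives
  χ_A(x) = x^3 - 18*x^2 + 108*x - 216
which factors as (x - 6)^3. The eigenvalues (with algebraic multiplicities) are λ = 6 with multiplicity 3.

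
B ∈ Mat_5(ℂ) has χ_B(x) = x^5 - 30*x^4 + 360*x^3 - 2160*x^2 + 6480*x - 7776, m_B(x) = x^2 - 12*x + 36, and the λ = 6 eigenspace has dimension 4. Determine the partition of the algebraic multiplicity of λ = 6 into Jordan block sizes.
Block sizes for λ = 6: [2, 1, 1, 1]

Step 1 — from the characteristic polynomial, algebraic multiplicity of λ = 6 is 5. From dim ker(B − (6)·I) = 4, there are exactly 4 Jordan blocks for λ = 6.
Step 2 — from the minimal polynomial, the factor (x − 6)^2 tells us the largest block for λ = 6 has size 2.
Step 3 — with total size 5, 4 blocks, and largest block 2, the block sizes (in nonincreasing order) are [2, 1, 1, 1].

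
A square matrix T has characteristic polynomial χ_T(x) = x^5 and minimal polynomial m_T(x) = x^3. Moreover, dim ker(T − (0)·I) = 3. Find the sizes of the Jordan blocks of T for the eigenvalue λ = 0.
Block sizes for λ = 0: [3, 1, 1]

Step 1 — from the characteristic polynomial, algebraic multiplicity of λ = 0 is 5. From dim ker(T − (0)·I) = 3, there are exactly 3 Jordan blocks for λ = 0.
Step 2 — from the minimal polynomial, the factor (x − 0)^3 tells us the largest block for λ = 0 has size 3.
Step 3 — with total size 5, 3 blocks, and largest block 3, the block sizes (in nonincreasing order) are [3, 1, 1].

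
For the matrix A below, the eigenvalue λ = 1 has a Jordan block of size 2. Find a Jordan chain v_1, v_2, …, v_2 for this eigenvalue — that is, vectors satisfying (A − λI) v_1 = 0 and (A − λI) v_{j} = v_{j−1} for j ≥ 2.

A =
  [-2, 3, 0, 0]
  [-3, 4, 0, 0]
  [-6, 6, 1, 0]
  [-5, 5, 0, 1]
A Jordan chain for λ = 1 of length 2:
v_1 = (-3, -3, -6, -5)ᵀ
v_2 = (1, 0, 0, 0)ᵀ

Let N = A − (1)·I. We want v_2 with N^2 v_2 = 0 but N^1 v_2 ≠ 0; then v_{j-1} := N · v_j for j = 2, …, 2.

Pick v_2 = (1, 0, 0, 0)ᵀ.
Then v_1 = N · v_2 = (-3, -3, -6, -5)ᵀ.

Sanity check: (A − (1)·I) v_1 = (0, 0, 0, 0)ᵀ = 0. ✓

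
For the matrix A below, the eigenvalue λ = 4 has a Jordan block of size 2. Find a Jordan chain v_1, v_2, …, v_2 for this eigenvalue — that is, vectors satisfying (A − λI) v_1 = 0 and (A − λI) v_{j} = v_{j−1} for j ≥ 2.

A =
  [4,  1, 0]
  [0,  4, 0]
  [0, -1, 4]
A Jordan chain for λ = 4 of length 2:
v_1 = (1, 0, -1)ᵀ
v_2 = (0, 1, 0)ᵀ

Let N = A − (4)·I. We want v_2 with N^2 v_2 = 0 but N^1 v_2 ≠ 0; then v_{j-1} := N · v_j for j = 2, …, 2.

Pick v_2 = (0, 1, 0)ᵀ.
Then v_1 = N · v_2 = (1, 0, -1)ᵀ.

Sanity check: (A − (4)·I) v_1 = (0, 0, 0)ᵀ = 0. ✓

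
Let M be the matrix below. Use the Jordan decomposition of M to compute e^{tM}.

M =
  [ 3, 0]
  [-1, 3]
e^{tM} =
  [exp(3*t), 0]
  [-t*exp(3*t), exp(3*t)]

Strategy: write M = P · J · P⁻¹ where J is a Jordan canonical form, so e^{tM} = P · e^{tJ} · P⁻¹, and e^{tJ} can be computed block-by-block.

M has Jordan form
J =
  [3, 1]
  [0, 3]
(up to reordering of blocks).

Per-block formulas:
  For a 2×2 Jordan block J_2(3): exp(t · J_2(3)) = e^(3t)·(I + t·N), where N is the 2×2 nilpotent shift.

After assembling e^{tJ} and conjugating by P, we get:

e^{tM} =
  [exp(3*t), 0]
  [-t*exp(3*t), exp(3*t)]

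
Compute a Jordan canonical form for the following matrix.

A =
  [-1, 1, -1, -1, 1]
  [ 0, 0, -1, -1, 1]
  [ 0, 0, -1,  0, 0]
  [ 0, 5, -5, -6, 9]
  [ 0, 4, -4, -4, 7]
J_2(-1) ⊕ J_1(-1) ⊕ J_1(-1) ⊕ J_1(3)

The characteristic polynomial is
  det(x·I − A) = x^5 + x^4 - 6*x^3 - 14*x^2 - 11*x - 3 = (x - 3)*(x + 1)^4

Eigenvalues and multiplicities (the geometric multiplicity of λ is n − rank(A − λI), which equals the number of Jordan blocks for λ):
  λ = -1: algebraic multiplicity = 4, geometric multiplicity = 3
  λ = 3: algebraic multiplicity = 1, geometric multiplicity = 1

Determining the block sizes for each eigenvalue:
  λ = -1: 3 blocks summing to 4 forces exactly one block of size 2 and the rest size 1 → block sizes [2, 1, 1]
  λ = 3: one block (gm = 1), so the single block has size am = 1 → block sizes [1]

Assembling the blocks gives a Jordan form
J =
  [-1,  1,  0,  0, 0]
  [ 0, -1,  0,  0, 0]
  [ 0,  0, -1,  0, 0]
  [ 0,  0,  0, -1, 0]
  [ 0,  0,  0,  0, 3]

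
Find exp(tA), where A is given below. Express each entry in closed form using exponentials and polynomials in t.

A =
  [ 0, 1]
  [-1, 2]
e^{tA} =
  [-t*exp(t) + exp(t), t*exp(t)]
  [-t*exp(t), t*exp(t) + exp(t)]

Strategy: write A = P · J · P⁻¹ where J is a Jordan canonical form, so e^{tA} = P · e^{tJ} · P⁻¹, and e^{tJ} can be computed block-by-block.

A has Jordan form
J =
  [1, 1]
  [0, 1]
(up to reordering of blocks).

Per-block formulas:
  For a 2×2 Jordan block J_2(1): exp(t · J_2(1)) = e^(1t)·(I + t·N), where N is the 2×2 nilpotent shift.

After assembling e^{tJ} and conjugating by P, we get:

e^{tA} =
  [-t*exp(t) + exp(t), t*exp(t)]
  [-t*exp(t), t*exp(t) + exp(t)]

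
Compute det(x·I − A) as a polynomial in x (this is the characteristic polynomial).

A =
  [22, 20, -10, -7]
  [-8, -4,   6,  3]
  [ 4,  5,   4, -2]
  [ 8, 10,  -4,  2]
x^4 - 24*x^3 + 216*x^2 - 864*x + 1296

Expanding det(x·I − A) (e.g. by cofactor expansion or by noting that A is similar to its Jordan form J, which has the same characteristic polynomial as A) gives
  χ_A(x) = x^4 - 24*x^3 + 216*x^2 - 864*x + 1296
which factors as (x - 6)^4. The eigenvalues (with algebraic multiplicities) are λ = 6 with multiplicity 4.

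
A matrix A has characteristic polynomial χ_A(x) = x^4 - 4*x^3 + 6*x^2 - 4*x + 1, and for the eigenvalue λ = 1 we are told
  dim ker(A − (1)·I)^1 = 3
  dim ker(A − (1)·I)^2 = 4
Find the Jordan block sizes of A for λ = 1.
Block sizes for λ = 1: [2, 1, 1]

From the dimensions of kernels of powers, the number of Jordan blocks of size at least j is d_j − d_{j−1} where d_j = dim ker(N^j) (with d_0 = 0). Computing the differences gives [3, 1].
The number of blocks of size exactly k is (#blocks of size ≥ k) − (#blocks of size ≥ k + 1), so the partition is: 2 block(s) of size 1, 1 block(s) of size 2.
In nonincreasing order the block sizes are [2, 1, 1].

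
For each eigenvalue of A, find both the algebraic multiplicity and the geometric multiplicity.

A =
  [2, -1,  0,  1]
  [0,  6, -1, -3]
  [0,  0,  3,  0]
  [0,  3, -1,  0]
λ = 2: alg = 1, geom = 1; λ = 3: alg = 3, geom = 2

Step 1 — factor the characteristic polynomial to read off the algebraic multiplicities:
  χ_A(x) = (x - 3)^3*(x - 2)

Step 2 — compute geometric multiplicities via the rank-nullity identity g(λ) = n − rank(A − λI):
  rank(A − (2)·I) = 3, so dim ker(A − (2)·I) = n − 3 = 1
  rank(A − (3)·I) = 2, so dim ker(A − (3)·I) = n − 2 = 2

Summary:
  λ = 2: algebraic multiplicity = 1, geometric multiplicity = 1
  λ = 3: algebraic multiplicity = 3, geometric multiplicity = 2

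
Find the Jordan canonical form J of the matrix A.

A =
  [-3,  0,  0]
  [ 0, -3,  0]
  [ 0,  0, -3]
J_1(-3) ⊕ J_1(-3) ⊕ J_1(-3)

The characteristic polynomial is
  det(x·I − A) = x^3 + 9*x^2 + 27*x + 27 = (x + 3)^3

Eigenvalues and multiplicities (the geometric multiplicity of λ is n − rank(A − λI), which equals the number of Jordan blocks for λ):
  λ = -3: algebraic multiplicity = 3, geometric multiplicity = 3

Determining the block sizes for each eigenvalue:
  λ = -3: gm = am = 3, so every block has size 1 → block sizes [1, 1, 1]

Assembling the blocks gives a Jordan form
J =
  [-3,  0,  0]
  [ 0, -3,  0]
  [ 0,  0, -3]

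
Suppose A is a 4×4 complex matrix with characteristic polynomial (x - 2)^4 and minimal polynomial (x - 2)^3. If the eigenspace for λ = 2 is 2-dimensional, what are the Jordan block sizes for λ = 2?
Block sizes for λ = 2: [3, 1]

Step 1 — from the characteristic polynomial, algebraic multiplicity of λ = 2 is 4. From dim ker(A − (2)·I) = 2, there are exactly 2 Jordan blocks for λ = 2.
Step 2 — from the minimal polynomial, the factor (x − 2)^3 tells us the largest block for λ = 2 has size 3.
Step 3 — with total size 4, 2 blocks, and largest block 3, the block sizes (in nonincreasing order) are [3, 1].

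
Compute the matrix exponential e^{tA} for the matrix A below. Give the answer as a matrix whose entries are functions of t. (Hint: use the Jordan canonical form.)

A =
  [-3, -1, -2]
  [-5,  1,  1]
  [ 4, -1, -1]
e^{tA} =
  [t^2*exp(-t)/2 - 2*t*exp(-t) + exp(-t), t^2*exp(-t) - t*exp(-t), 3*t^2*exp(-t)/2 - 2*t*exp(-t)]
  [2*t^2*exp(-t) - 5*t*exp(-t), 4*t^2*exp(-t) + 2*t*exp(-t) + exp(-t), 6*t^2*exp(-t) + t*exp(-t)]
  [-3*t^2*exp(-t)/2 + 4*t*exp(-t), -3*t^2*exp(-t) - t*exp(-t), -9*t^2*exp(-t)/2 + exp(-t)]

Strategy: write A = P · J · P⁻¹ where J is a Jordan canonical form, so e^{tA} = P · e^{tJ} · P⁻¹, and e^{tJ} can be computed block-by-block.

A has Jordan form
J =
  [-1,  1,  0]
  [ 0, -1,  1]
  [ 0,  0, -1]
(up to reordering of blocks).

Per-block formulas:
  For a 3×3 Jordan block J_3(-1): exp(t · J_3(-1)) = e^(-1t)·(I + t·N + (t^2/2)·N^2), where N is the 3×3 nilpotent shift.

After assembling e^{tJ} and conjugating by P, we get:

e^{tA} =
  [t^2*exp(-t)/2 - 2*t*exp(-t) + exp(-t), t^2*exp(-t) - t*exp(-t), 3*t^2*exp(-t)/2 - 2*t*exp(-t)]
  [2*t^2*exp(-t) - 5*t*exp(-t), 4*t^2*exp(-t) + 2*t*exp(-t) + exp(-t), 6*t^2*exp(-t) + t*exp(-t)]
  [-3*t^2*exp(-t)/2 + 4*t*exp(-t), -3*t^2*exp(-t) - t*exp(-t), -9*t^2*exp(-t)/2 + exp(-t)]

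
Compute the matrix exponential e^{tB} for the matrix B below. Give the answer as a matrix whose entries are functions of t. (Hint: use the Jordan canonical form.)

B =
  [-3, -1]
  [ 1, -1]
e^{tB} =
  [-t*exp(-2*t) + exp(-2*t), -t*exp(-2*t)]
  [t*exp(-2*t), t*exp(-2*t) + exp(-2*t)]

Strategy: write B = P · J · P⁻¹ where J is a Jordan canonical form, so e^{tB} = P · e^{tJ} · P⁻¹, and e^{tJ} can be computed block-by-block.

B has Jordan form
J =
  [-2,  1]
  [ 0, -2]
(up to reordering of blocks).

Per-block formulas:
  For a 2×2 Jordan block J_2(-2): exp(t · J_2(-2)) = e^(-2t)·(I + t·N), where N is the 2×2 nilpotent shift.

After assembling e^{tJ} and conjugating by P, we get:

e^{tB} =
  [-t*exp(-2*t) + exp(-2*t), -t*exp(-2*t)]
  [t*exp(-2*t), t*exp(-2*t) + exp(-2*t)]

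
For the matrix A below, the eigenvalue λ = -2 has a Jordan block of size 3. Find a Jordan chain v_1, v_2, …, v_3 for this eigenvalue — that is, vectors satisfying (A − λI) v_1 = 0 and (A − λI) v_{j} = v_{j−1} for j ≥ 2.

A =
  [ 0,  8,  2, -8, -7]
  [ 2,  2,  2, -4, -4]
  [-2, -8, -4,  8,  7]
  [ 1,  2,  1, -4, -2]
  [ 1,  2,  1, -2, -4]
A Jordan chain for λ = -2 of length 3:
v_1 = (1, 0, -1, 0, 0)ᵀ
v_2 = (2, 2, -2, 1, 1)ᵀ
v_3 = (1, 0, 0, 0, 0)ᵀ

Let N = A − (-2)·I. We want v_3 with N^3 v_3 = 0 but N^2 v_3 ≠ 0; then v_{j-1} := N · v_j for j = 3, …, 2.

Pick v_3 = (1, 0, 0, 0, 0)ᵀ.
Then v_2 = N · v_3 = (2, 2, -2, 1, 1)ᵀ.
Then v_1 = N · v_2 = (1, 0, -1, 0, 0)ᵀ.

Sanity check: (A − (-2)·I) v_1 = (0, 0, 0, 0, 0)ᵀ = 0. ✓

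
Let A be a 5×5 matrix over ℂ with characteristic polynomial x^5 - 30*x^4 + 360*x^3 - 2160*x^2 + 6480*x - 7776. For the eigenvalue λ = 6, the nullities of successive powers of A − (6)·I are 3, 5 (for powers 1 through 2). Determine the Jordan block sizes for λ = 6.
Block sizes for λ = 6: [2, 2, 1]

From the dimensions of kernels of powers, the number of Jordan blocks of size at least j is d_j − d_{j−1} where d_j = dim ker(N^j) (with d_0 = 0). Computing the differences gives [3, 2].
The number of blocks of size exactly k is (#blocks of size ≥ k) − (#blocks of size ≥ k + 1), so the partition is: 1 block(s) of size 1, 2 block(s) of size 2.
In nonincreasing order the block sizes are [2, 2, 1].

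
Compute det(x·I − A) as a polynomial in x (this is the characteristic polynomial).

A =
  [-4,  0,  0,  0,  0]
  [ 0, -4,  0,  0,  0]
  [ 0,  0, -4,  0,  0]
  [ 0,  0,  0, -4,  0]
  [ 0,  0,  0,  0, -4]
x^5 + 20*x^4 + 160*x^3 + 640*x^2 + 1280*x + 1024

Expanding det(x·I − A) (e.g. by cofactor expansion or by noting that A is similar to its Jordan form J, which has the same characteristic polynomial as A) gives
  χ_A(x) = x^5 + 20*x^4 + 160*x^3 + 640*x^2 + 1280*x + 1024
which factors as (x + 4)^5. The eigenvalues (with algebraic multiplicities) are λ = -4 with multiplicity 5.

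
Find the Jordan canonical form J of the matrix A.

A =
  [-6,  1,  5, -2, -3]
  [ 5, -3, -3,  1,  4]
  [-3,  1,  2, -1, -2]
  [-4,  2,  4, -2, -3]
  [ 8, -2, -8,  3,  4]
J_3(-1) ⊕ J_2(-1)

The characteristic polynomial is
  det(x·I − A) = x^5 + 5*x^4 + 10*x^3 + 10*x^2 + 5*x + 1 = (x + 1)^5

Eigenvalues and multiplicities (the geometric multiplicity of λ is n − rank(A − λI), which equals the number of Jordan blocks for λ):
  λ = -1: algebraic multiplicity = 5, geometric multiplicity = 2

Determining the block sizes for each eigenvalue:
  λ = -1: with am = 5 and gm = 2, the partition is not yet determined (e.g. several partitions of 5 into 2 parts exist). Let N = A − (-1)·I. Computing rank(N^1) = 3, rank(N^2) = 1, rank(N^3) = 0; the number of blocks of size ≥ j is rank(N^{j−1}) − rank(N^j), giving [2, 2, 1]. So we have 1 block(s) of size 3, 1 block(s) of size 2 → block sizes [3, 2]

Assembling the blocks gives a Jordan form
J =
  [-1,  1,  0,  0,  0]
  [ 0, -1,  1,  0,  0]
  [ 0,  0, -1,  0,  0]
  [ 0,  0,  0, -1,  1]
  [ 0,  0,  0,  0, -1]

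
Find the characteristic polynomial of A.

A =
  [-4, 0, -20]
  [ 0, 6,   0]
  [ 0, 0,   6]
x^3 - 8*x^2 - 12*x + 144

Expanding det(x·I − A) (e.g. by cofactor expansion or by noting that A is similar to its Jordan form J, which has the same characteristic polynomial as A) gives
  χ_A(x) = x^3 - 8*x^2 - 12*x + 144
which factors as (x - 6)^2*(x + 4). The eigenvalues (with algebraic multiplicities) are λ = -4 with multiplicity 1, λ = 6 with multiplicity 2.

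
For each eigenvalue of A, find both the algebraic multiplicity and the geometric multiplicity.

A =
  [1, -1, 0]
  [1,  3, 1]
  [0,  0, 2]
λ = 2: alg = 3, geom = 1

Step 1 — factor the characteristic polynomial to read off the algebraic multiplicities:
  χ_A(x) = (x - 2)^3

Step 2 — compute geometric multiplicities via the rank-nullity identity g(λ) = n − rank(A − λI):
  rank(A − (2)·I) = 2, so dim ker(A − (2)·I) = n − 2 = 1

Summary:
  λ = 2: algebraic multiplicity = 3, geometric multiplicity = 1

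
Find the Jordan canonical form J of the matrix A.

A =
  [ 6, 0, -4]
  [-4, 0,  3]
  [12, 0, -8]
J_1(-2) ⊕ J_2(0)

The characteristic polynomial is
  det(x·I − A) = x^3 + 2*x^2 = x^2*(x + 2)

Eigenvalues and multiplicities (the geometric multiplicity of λ is n − rank(A − λI), which equals the number of Jordan blocks for λ):
  λ = -2: algebraic multiplicity = 1, geometric multiplicity = 1
  λ = 0: algebraic multiplicity = 2, geometric multiplicity = 1

Determining the block sizes for each eigenvalue:
  λ = -2: one block (gm = 1), so the single block has size am = 1 → block sizes [1]
  λ = 0: one block (gm = 1), so the single block has size am = 2 → block sizes [2]

Assembling the blocks gives a Jordan form
J =
  [-2, 0, 0]
  [ 0, 0, 1]
  [ 0, 0, 0]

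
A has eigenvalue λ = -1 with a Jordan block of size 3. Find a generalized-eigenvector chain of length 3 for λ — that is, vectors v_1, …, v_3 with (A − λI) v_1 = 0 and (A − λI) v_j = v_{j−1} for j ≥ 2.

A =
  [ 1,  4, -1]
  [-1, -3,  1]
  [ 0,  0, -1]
A Jordan chain for λ = -1 of length 3:
v_1 = (2, -1, 0)ᵀ
v_2 = (-1, 1, 0)ᵀ
v_3 = (0, 0, 1)ᵀ

Let N = A − (-1)·I. We want v_3 with N^3 v_3 = 0 but N^2 v_3 ≠ 0; then v_{j-1} := N · v_j for j = 3, …, 2.

Pick v_3 = (0, 0, 1)ᵀ.
Then v_2 = N · v_3 = (-1, 1, 0)ᵀ.
Then v_1 = N · v_2 = (2, -1, 0)ᵀ.

Sanity check: (A − (-1)·I) v_1 = (0, 0, 0)ᵀ = 0. ✓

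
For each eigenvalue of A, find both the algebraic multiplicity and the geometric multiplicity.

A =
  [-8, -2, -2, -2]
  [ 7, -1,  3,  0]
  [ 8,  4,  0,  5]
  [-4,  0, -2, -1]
λ = -3: alg = 2, geom = 1; λ = -2: alg = 2, geom = 2

Step 1 — factor the characteristic polynomial to read off the algebraic multiplicities:
  χ_A(x) = (x + 2)^2*(x + 3)^2

Step 2 — compute geometric multiplicities via the rank-nullity identity g(λ) = n − rank(A − λI):
  rank(A − (-3)·I) = 3, so dim ker(A − (-3)·I) = n − 3 = 1
  rank(A − (-2)·I) = 2, so dim ker(A − (-2)·I) = n − 2 = 2

Summary:
  λ = -3: algebraic multiplicity = 2, geometric multiplicity = 1
  λ = -2: algebraic multiplicity = 2, geometric multiplicity = 2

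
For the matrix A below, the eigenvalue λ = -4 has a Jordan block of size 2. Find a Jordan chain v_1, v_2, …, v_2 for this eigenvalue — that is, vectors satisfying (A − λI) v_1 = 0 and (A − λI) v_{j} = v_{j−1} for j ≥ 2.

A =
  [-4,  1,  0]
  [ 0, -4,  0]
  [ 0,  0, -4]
A Jordan chain for λ = -4 of length 2:
v_1 = (1, 0, 0)ᵀ
v_2 = (0, 1, 0)ᵀ

Let N = A − (-4)·I. We want v_2 with N^2 v_2 = 0 but N^1 v_2 ≠ 0; then v_{j-1} := N · v_j for j = 2, …, 2.

Pick v_2 = (0, 1, 0)ᵀ.
Then v_1 = N · v_2 = (1, 0, 0)ᵀ.

Sanity check: (A − (-4)·I) v_1 = (0, 0, 0)ᵀ = 0. ✓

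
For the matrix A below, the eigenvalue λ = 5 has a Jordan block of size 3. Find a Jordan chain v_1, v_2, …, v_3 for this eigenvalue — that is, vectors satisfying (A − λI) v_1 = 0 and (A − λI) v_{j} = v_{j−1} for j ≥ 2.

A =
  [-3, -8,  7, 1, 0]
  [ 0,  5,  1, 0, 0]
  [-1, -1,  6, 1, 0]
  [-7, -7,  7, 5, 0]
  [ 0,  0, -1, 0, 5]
A Jordan chain for λ = 5 of length 3:
v_1 = (-1, 1, 0, 0, -1)ᵀ
v_2 = (1, 0, 1, 0, 0)ᵀ
v_3 = (0, 0, 0, 1, 0)ᵀ

Let N = A − (5)·I. We want v_3 with N^3 v_3 = 0 but N^2 v_3 ≠ 0; then v_{j-1} := N · v_j for j = 3, …, 2.

Pick v_3 = (0, 0, 0, 1, 0)ᵀ.
Then v_2 = N · v_3 = (1, 0, 1, 0, 0)ᵀ.
Then v_1 = N · v_2 = (-1, 1, 0, 0, -1)ᵀ.

Sanity check: (A − (5)·I) v_1 = (0, 0, 0, 0, 0)ᵀ = 0. ✓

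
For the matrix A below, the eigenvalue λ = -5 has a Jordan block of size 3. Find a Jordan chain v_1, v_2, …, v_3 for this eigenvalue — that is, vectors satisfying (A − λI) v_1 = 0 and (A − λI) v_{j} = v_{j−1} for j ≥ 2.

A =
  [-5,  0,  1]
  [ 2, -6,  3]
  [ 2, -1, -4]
A Jordan chain for λ = -5 of length 3:
v_1 = (2, 4, 0)ᵀ
v_2 = (0, 2, 2)ᵀ
v_3 = (1, 0, 0)ᵀ

Let N = A − (-5)·I. We want v_3 with N^3 v_3 = 0 but N^2 v_3 ≠ 0; then v_{j-1} := N · v_j for j = 3, …, 2.

Pick v_3 = (1, 0, 0)ᵀ.
Then v_2 = N · v_3 = (0, 2, 2)ᵀ.
Then v_1 = N · v_2 = (2, 4, 0)ᵀ.

Sanity check: (A − (-5)·I) v_1 = (0, 0, 0)ᵀ = 0. ✓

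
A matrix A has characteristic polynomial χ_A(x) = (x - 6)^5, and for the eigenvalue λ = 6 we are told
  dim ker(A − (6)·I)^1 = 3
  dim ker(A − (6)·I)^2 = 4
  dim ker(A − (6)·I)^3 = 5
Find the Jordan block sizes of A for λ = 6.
Block sizes for λ = 6: [3, 1, 1]

From the dimensions of kernels of powers, the number of Jordan blocks of size at least j is d_j − d_{j−1} where d_j = dim ker(N^j) (with d_0 = 0). Computing the differences gives [3, 1, 1].
The number of blocks of size exactly k is (#blocks of size ≥ k) − (#blocks of size ≥ k + 1), so the partition is: 2 block(s) of size 1, 1 block(s) of size 3.
In nonincreasing order the block sizes are [3, 1, 1].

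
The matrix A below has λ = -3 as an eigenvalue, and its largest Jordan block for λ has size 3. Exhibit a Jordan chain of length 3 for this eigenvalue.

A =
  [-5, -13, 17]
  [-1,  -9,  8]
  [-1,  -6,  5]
A Jordan chain for λ = -3 of length 3:
v_1 = (2, 1, 1)ᵀ
v_2 = (-13, -6, -6)ᵀ
v_3 = (0, 1, 0)ᵀ

Let N = A − (-3)·I. We want v_3 with N^3 v_3 = 0 but N^2 v_3 ≠ 0; then v_{j-1} := N · v_j for j = 3, …, 2.

Pick v_3 = (0, 1, 0)ᵀ.
Then v_2 = N · v_3 = (-13, -6, -6)ᵀ.
Then v_1 = N · v_2 = (2, 1, 1)ᵀ.

Sanity check: (A − (-3)·I) v_1 = (0, 0, 0)ᵀ = 0. ✓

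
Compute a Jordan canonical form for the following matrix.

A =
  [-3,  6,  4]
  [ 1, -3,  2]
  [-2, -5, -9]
J_3(-5)

The characteristic polynomial is
  det(x·I − A) = x^3 + 15*x^2 + 75*x + 125 = (x + 5)^3

Eigenvalues and multiplicities (the geometric multiplicity of λ is n − rank(A − λI), which equals the number of Jordan blocks for λ):
  λ = -5: algebraic multiplicity = 3, geometric multiplicity = 1

Determining the block sizes for each eigenvalue:
  λ = -5: one block (gm = 1), so the single block has size am = 3 → block sizes [3]

Assembling the blocks gives a Jordan form
J =
  [-5,  1,  0]
  [ 0, -5,  1]
  [ 0,  0, -5]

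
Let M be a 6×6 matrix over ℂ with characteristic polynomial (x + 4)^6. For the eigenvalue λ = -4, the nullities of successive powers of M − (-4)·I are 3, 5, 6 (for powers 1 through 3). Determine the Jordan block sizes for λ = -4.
Block sizes for λ = -4: [3, 2, 1]

From the dimensions of kernels of powers, the number of Jordan blocks of size at least j is d_j − d_{j−1} where d_j = dim ker(N^j) (with d_0 = 0). Computing the differences gives [3, 2, 1].
The number of blocks of size exactly k is (#blocks of size ≥ k) − (#blocks of size ≥ k + 1), so the partition is: 1 block(s) of size 1, 1 block(s) of size 2, 1 block(s) of size 3.
In nonincreasing order the block sizes are [3, 2, 1].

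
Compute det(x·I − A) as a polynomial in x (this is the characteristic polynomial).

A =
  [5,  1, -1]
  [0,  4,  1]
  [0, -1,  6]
x^3 - 15*x^2 + 75*x - 125

Expanding det(x·I − A) (e.g. by cofactor expansion or by noting that A is similar to its Jordan form J, which has the same characteristic polynomial as A) gives
  χ_A(x) = x^3 - 15*x^2 + 75*x - 125
which factors as (x - 5)^3. The eigenvalues (with algebraic multiplicities) are λ = 5 with multiplicity 3.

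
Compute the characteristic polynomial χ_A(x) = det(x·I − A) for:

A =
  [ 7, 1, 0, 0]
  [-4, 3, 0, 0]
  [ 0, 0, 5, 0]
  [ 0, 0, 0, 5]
x^4 - 20*x^3 + 150*x^2 - 500*x + 625

Expanding det(x·I − A) (e.g. by cofactor expansion or by noting that A is similar to its Jordan form J, which has the same characteristic polynomial as A) gives
  χ_A(x) = x^4 - 20*x^3 + 150*x^2 - 500*x + 625
which factors as (x - 5)^4. The eigenvalues (with algebraic multiplicities) are λ = 5 with multiplicity 4.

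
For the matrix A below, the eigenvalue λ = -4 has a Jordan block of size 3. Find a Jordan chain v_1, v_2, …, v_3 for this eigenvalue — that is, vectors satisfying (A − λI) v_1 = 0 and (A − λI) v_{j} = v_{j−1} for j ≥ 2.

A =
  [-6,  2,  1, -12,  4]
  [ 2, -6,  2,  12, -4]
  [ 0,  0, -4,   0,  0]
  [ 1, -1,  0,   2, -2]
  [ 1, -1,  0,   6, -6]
A Jordan chain for λ = -4 of length 3:
v_1 = (2, -2, 0, -1, -1)ᵀ
v_2 = (1, 2, 0, 0, 0)ᵀ
v_3 = (0, 0, 1, 0, 0)ᵀ

Let N = A − (-4)·I. We want v_3 with N^3 v_3 = 0 but N^2 v_3 ≠ 0; then v_{j-1} := N · v_j for j = 3, …, 2.

Pick v_3 = (0, 0, 1, 0, 0)ᵀ.
Then v_2 = N · v_3 = (1, 2, 0, 0, 0)ᵀ.
Then v_1 = N · v_2 = (2, -2, 0, -1, -1)ᵀ.

Sanity check: (A − (-4)·I) v_1 = (0, 0, 0, 0, 0)ᵀ = 0. ✓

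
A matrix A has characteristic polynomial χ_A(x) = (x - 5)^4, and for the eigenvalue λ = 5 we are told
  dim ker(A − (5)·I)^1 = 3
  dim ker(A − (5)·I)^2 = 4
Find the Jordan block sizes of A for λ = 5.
Block sizes for λ = 5: [2, 1, 1]

From the dimensions of kernels of powers, the number of Jordan blocks of size at least j is d_j − d_{j−1} where d_j = dim ker(N^j) (with d_0 = 0). Computing the differences gives [3, 1].
The number of blocks of size exactly k is (#blocks of size ≥ k) − (#blocks of size ≥ k + 1), so the partition is: 2 block(s) of size 1, 1 block(s) of size 2.
In nonincreasing order the block sizes are [2, 1, 1].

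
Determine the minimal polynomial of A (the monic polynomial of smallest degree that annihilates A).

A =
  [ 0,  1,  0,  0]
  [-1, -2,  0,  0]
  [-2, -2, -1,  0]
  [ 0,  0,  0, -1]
x^2 + 2*x + 1

The characteristic polynomial is χ_A(x) = (x + 1)^4, so the eigenvalues are known. The minimal polynomial is
  m_A(x) = Π_λ (x − λ)^{k_λ}
where k_λ is the size of the *largest* Jordan block for λ (equivalently, the smallest k with (A − λI)^k v = 0 for every generalised eigenvector v of λ).

  λ = -1: largest Jordan block has size 2, contributing (x + 1)^2

So m_A(x) = (x + 1)^2 = x^2 + 2*x + 1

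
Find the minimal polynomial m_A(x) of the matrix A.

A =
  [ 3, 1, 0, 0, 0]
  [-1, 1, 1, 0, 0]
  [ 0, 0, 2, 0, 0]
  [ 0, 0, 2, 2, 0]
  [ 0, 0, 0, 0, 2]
x^3 - 6*x^2 + 12*x - 8

The characteristic polynomial is χ_A(x) = (x - 2)^5, so the eigenvalues are known. The minimal polynomial is
  m_A(x) = Π_λ (x − λ)^{k_λ}
where k_λ is the size of the *largest* Jordan block for λ (equivalently, the smallest k with (A − λI)^k v = 0 for every generalised eigenvector v of λ).

  λ = 2: largest Jordan block has size 3, contributing (x − 2)^3

So m_A(x) = (x - 2)^3 = x^3 - 6*x^2 + 12*x - 8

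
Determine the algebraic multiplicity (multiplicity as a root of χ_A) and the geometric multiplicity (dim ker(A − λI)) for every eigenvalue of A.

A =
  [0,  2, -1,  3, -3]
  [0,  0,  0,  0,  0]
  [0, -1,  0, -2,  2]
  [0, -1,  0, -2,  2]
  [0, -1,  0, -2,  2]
λ = 0: alg = 5, geom = 3

Step 1 — factor the characteristic polynomial to read off the algebraic multiplicities:
  χ_A(x) = x^5

Step 2 — compute geometric multiplicities via the rank-nullity identity g(λ) = n − rank(A − λI):
  rank(A − (0)·I) = 2, so dim ker(A − (0)·I) = n − 2 = 3

Summary:
  λ = 0: algebraic multiplicity = 5, geometric multiplicity = 3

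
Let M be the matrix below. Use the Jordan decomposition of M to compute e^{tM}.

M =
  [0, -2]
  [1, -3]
e^{tM} =
  [2*exp(-t) - exp(-2*t), -2*exp(-t) + 2*exp(-2*t)]
  [exp(-t) - exp(-2*t), -exp(-t) + 2*exp(-2*t)]

Strategy: write M = P · J · P⁻¹ where J is a Jordan canonical form, so e^{tM} = P · e^{tJ} · P⁻¹, and e^{tJ} can be computed block-by-block.

M has Jordan form
J =
  [-2,  0]
  [ 0, -1]
(up to reordering of blocks).

Per-block formulas:
  For a 1×1 block at λ = -2: exp(t · [-2]) = [e^(-2t)].
  For a 1×1 block at λ = -1: exp(t · [-1]) = [e^(-1t)].

After assembling e^{tJ} and conjugating by P, we get:

e^{tM} =
  [2*exp(-t) - exp(-2*t), -2*exp(-t) + 2*exp(-2*t)]
  [exp(-t) - exp(-2*t), -exp(-t) + 2*exp(-2*t)]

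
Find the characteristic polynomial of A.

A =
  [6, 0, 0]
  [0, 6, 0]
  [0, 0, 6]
x^3 - 18*x^2 + 108*x - 216

Expanding det(x·I − A) (e.g. by cofactor expansion or by noting that A is similar to its Jordan form J, which has the same characteristic polynomial as A) gives
  χ_A(x) = x^3 - 18*x^2 + 108*x - 216
which factors as (x - 6)^3. The eigenvalues (with algebraic multiplicities) are λ = 6 with multiplicity 3.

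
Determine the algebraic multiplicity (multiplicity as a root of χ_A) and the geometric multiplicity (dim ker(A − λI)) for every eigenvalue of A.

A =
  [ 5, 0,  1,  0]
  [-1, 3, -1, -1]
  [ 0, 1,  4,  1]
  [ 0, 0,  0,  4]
λ = 4: alg = 4, geom = 2

Step 1 — factor the characteristic polynomial to read off the algebraic multiplicities:
  χ_A(x) = (x - 4)^4

Step 2 — compute geometric multiplicities via the rank-nullity identity g(λ) = n − rank(A − λI):
  rank(A − (4)·I) = 2, so dim ker(A − (4)·I) = n − 2 = 2

Summary:
  λ = 4: algebraic multiplicity = 4, geometric multiplicity = 2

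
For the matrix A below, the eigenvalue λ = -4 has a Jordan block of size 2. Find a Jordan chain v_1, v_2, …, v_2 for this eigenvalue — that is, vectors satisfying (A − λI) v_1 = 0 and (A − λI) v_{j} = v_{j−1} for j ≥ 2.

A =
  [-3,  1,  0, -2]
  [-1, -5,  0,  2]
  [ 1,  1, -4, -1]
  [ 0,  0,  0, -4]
A Jordan chain for λ = -4 of length 2:
v_1 = (1, -1, 1, 0)ᵀ
v_2 = (1, 0, 0, 0)ᵀ

Let N = A − (-4)·I. We want v_2 with N^2 v_2 = 0 but N^1 v_2 ≠ 0; then v_{j-1} := N · v_j for j = 2, …, 2.

Pick v_2 = (1, 0, 0, 0)ᵀ.
Then v_1 = N · v_2 = (1, -1, 1, 0)ᵀ.

Sanity check: (A − (-4)·I) v_1 = (0, 0, 0, 0)ᵀ = 0. ✓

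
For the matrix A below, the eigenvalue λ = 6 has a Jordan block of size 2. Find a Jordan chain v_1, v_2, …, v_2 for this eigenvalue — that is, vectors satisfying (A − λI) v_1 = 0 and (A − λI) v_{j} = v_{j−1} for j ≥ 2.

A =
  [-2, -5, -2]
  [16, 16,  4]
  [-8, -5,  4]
A Jordan chain for λ = 6 of length 2:
v_1 = (-8, 16, -8)ᵀ
v_2 = (1, 0, 0)ᵀ

Let N = A − (6)·I. We want v_2 with N^2 v_2 = 0 but N^1 v_2 ≠ 0; then v_{j-1} := N · v_j for j = 2, …, 2.

Pick v_2 = (1, 0, 0)ᵀ.
Then v_1 = N · v_2 = (-8, 16, -8)ᵀ.

Sanity check: (A − (6)·I) v_1 = (0, 0, 0)ᵀ = 0. ✓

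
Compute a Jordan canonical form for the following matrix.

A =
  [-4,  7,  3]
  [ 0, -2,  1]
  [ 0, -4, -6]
J_3(-4)

The characteristic polynomial is
  det(x·I − A) = x^3 + 12*x^2 + 48*x + 64 = (x + 4)^3

Eigenvalues and multiplicities (the geometric multiplicity of λ is n − rank(A − λI), which equals the number of Jordan blocks for λ):
  λ = -4: algebraic multiplicity = 3, geometric multiplicity = 1

Determining the block sizes for each eigenvalue:
  λ = -4: one block (gm = 1), so the single block has size am = 3 → block sizes [3]

Assembling the blocks gives a Jordan form
J =
  [-4,  1,  0]
  [ 0, -4,  1]
  [ 0,  0, -4]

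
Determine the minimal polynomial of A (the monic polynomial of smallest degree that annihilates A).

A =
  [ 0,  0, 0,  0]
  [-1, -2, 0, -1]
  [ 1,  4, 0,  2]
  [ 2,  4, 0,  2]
x^2

The characteristic polynomial is χ_A(x) = x^4, so the eigenvalues are known. The minimal polynomial is
  m_A(x) = Π_λ (x − λ)^{k_λ}
where k_λ is the size of the *largest* Jordan block for λ (equivalently, the smallest k with (A − λI)^k v = 0 for every generalised eigenvector v of λ).

  λ = 0: largest Jordan block has size 2, contributing (x − 0)^2

So m_A(x) = x^2 = x^2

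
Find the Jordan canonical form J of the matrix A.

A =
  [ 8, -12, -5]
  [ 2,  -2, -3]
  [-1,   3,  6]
J_3(4)

The characteristic polynomial is
  det(x·I − A) = x^3 - 12*x^2 + 48*x - 64 = (x - 4)^3

Eigenvalues and multiplicities (the geometric multiplicity of λ is n − rank(A − λI), which equals the number of Jordan blocks for λ):
  λ = 4: algebraic multiplicity = 3, geometric multiplicity = 1

Determining the block sizes for each eigenvalue:
  λ = 4: one block (gm = 1), so the single block has size am = 3 → block sizes [3]

Assembling the blocks gives a Jordan form
J =
  [4, 1, 0]
  [0, 4, 1]
  [0, 0, 4]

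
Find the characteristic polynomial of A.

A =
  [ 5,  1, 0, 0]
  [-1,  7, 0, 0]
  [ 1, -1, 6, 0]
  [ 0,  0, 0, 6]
x^4 - 24*x^3 + 216*x^2 - 864*x + 1296

Expanding det(x·I − A) (e.g. by cofactor expansion or by noting that A is similar to its Jordan form J, which has the same characteristic polynomial as A) gives
  χ_A(x) = x^4 - 24*x^3 + 216*x^2 - 864*x + 1296
which factors as (x - 6)^4. The eigenvalues (with algebraic multiplicities) are λ = 6 with multiplicity 4.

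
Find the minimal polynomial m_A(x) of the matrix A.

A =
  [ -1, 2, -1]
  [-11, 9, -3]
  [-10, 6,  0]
x^3 - 8*x^2 + 21*x - 18

The characteristic polynomial is χ_A(x) = (x - 3)^2*(x - 2), so the eigenvalues are known. The minimal polynomial is
  m_A(x) = Π_λ (x − λ)^{k_λ}
where k_λ is the size of the *largest* Jordan block for λ (equivalently, the smallest k with (A − λI)^k v = 0 for every generalised eigenvector v of λ).

  λ = 2: largest Jordan block has size 1, contributing (x − 2)
  λ = 3: largest Jordan block has size 2, contributing (x − 3)^2

So m_A(x) = (x - 3)^2*(x - 2) = x^3 - 8*x^2 + 21*x - 18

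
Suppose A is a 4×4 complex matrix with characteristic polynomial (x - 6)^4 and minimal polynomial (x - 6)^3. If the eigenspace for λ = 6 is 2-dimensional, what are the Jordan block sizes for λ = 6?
Block sizes for λ = 6: [3, 1]

Step 1 — from the characteristic polynomial, algebraic multiplicity of λ = 6 is 4. From dim ker(A − (6)·I) = 2, there are exactly 2 Jordan blocks for λ = 6.
Step 2 — from the minimal polynomial, the factor (x − 6)^3 tells us the largest block for λ = 6 has size 3.
Step 3 — with total size 4, 2 blocks, and largest block 3, the block sizes (in nonincreasing order) are [3, 1].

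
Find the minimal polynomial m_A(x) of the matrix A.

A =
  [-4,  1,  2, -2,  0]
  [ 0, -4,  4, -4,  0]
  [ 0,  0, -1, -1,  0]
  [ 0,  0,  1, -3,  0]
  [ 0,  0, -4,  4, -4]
x^4 + 12*x^3 + 52*x^2 + 96*x + 64

The characteristic polynomial is χ_A(x) = (x + 2)^2*(x + 4)^3, so the eigenvalues are known. The minimal polynomial is
  m_A(x) = Π_λ (x − λ)^{k_λ}
where k_λ is the size of the *largest* Jordan block for λ (equivalently, the smallest k with (A − λI)^k v = 0 for every generalised eigenvector v of λ).

  λ = -4: largest Jordan block has size 2, contributing (x + 4)^2
  λ = -2: largest Jordan block has size 2, contributing (x + 2)^2

So m_A(x) = (x + 2)^2*(x + 4)^2 = x^4 + 12*x^3 + 52*x^2 + 96*x + 64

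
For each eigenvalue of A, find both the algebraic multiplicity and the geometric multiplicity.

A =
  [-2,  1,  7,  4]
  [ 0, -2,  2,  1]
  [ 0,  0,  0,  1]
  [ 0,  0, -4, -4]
λ = -2: alg = 4, geom = 2

Step 1 — factor the characteristic polynomial to read off the algebraic multiplicities:
  χ_A(x) = (x + 2)^4

Step 2 — compute geometric multiplicities via the rank-nullity identity g(λ) = n − rank(A − λI):
  rank(A − (-2)·I) = 2, so dim ker(A − (-2)·I) = n − 2 = 2

Summary:
  λ = -2: algebraic multiplicity = 4, geometric multiplicity = 2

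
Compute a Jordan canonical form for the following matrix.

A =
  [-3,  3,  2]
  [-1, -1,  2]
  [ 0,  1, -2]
J_3(-2)

The characteristic polynomial is
  det(x·I − A) = x^3 + 6*x^2 + 12*x + 8 = (x + 2)^3

Eigenvalues and multiplicities (the geometric multiplicity of λ is n − rank(A − λI), which equals the number of Jordan blocks for λ):
  λ = -2: algebraic multiplicity = 3, geometric multiplicity = 1

Determining the block sizes for each eigenvalue:
  λ = -2: one block (gm = 1), so the single block has size am = 3 → block sizes [3]

Assembling the blocks gives a Jordan form
J =
  [-2,  1,  0]
  [ 0, -2,  1]
  [ 0,  0, -2]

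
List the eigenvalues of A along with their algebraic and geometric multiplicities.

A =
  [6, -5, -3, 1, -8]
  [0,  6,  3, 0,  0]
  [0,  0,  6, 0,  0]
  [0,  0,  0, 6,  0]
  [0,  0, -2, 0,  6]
λ = 6: alg = 5, geom = 3

Step 1 — factor the characteristic polynomial to read off the algebraic multiplicities:
  χ_A(x) = (x - 6)^5

Step 2 — compute geometric multiplicities via the rank-nullity identity g(λ) = n − rank(A − λI):
  rank(A − (6)·I) = 2, so dim ker(A − (6)·I) = n − 2 = 3

Summary:
  λ = 6: algebraic multiplicity = 5, geometric multiplicity = 3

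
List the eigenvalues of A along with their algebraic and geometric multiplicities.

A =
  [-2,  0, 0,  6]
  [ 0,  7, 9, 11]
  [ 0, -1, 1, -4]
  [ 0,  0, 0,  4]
λ = -2: alg = 1, geom = 1; λ = 4: alg = 3, geom = 1

Step 1 — factor the characteristic polynomial to read off the algebraic multiplicities:
  χ_A(x) = (x - 4)^3*(x + 2)

Step 2 — compute geometric multiplicities via the rank-nullity identity g(λ) = n − rank(A − λI):
  rank(A − (-2)·I) = 3, so dim ker(A − (-2)·I) = n − 3 = 1
  rank(A − (4)·I) = 3, so dim ker(A − (4)·I) = n − 3 = 1

Summary:
  λ = -2: algebraic multiplicity = 1, geometric multiplicity = 1
  λ = 4: algebraic multiplicity = 3, geometric multiplicity = 1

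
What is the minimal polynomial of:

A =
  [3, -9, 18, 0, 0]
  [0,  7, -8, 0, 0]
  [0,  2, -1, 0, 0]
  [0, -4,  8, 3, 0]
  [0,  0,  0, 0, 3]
x^2 - 6*x + 9

The characteristic polynomial is χ_A(x) = (x - 3)^5, so the eigenvalues are known. The minimal polynomial is
  m_A(x) = Π_λ (x − λ)^{k_λ}
where k_λ is the size of the *largest* Jordan block for λ (equivalently, the smallest k with (A − λI)^k v = 0 for every generalised eigenvector v of λ).

  λ = 3: largest Jordan block has size 2, contributing (x − 3)^2

So m_A(x) = (x - 3)^2 = x^2 - 6*x + 9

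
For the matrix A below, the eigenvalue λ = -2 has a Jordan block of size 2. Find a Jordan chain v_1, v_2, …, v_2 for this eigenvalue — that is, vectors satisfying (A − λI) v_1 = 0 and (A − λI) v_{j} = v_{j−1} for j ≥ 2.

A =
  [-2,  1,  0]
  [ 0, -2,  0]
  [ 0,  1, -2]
A Jordan chain for λ = -2 of length 2:
v_1 = (1, 0, 1)ᵀ
v_2 = (0, 1, 0)ᵀ

Let N = A − (-2)·I. We want v_2 with N^2 v_2 = 0 but N^1 v_2 ≠ 0; then v_{j-1} := N · v_j for j = 2, …, 2.

Pick v_2 = (0, 1, 0)ᵀ.
Then v_1 = N · v_2 = (1, 0, 1)ᵀ.

Sanity check: (A − (-2)·I) v_1 = (0, 0, 0)ᵀ = 0. ✓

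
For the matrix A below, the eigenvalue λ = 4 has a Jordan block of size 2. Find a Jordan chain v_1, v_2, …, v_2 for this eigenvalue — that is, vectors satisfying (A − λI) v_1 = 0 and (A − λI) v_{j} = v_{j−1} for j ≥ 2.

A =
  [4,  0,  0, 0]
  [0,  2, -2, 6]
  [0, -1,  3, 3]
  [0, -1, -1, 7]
A Jordan chain for λ = 4 of length 2:
v_1 = (0, -2, -1, -1)ᵀ
v_2 = (0, 1, 0, 0)ᵀ

Let N = A − (4)·I. We want v_2 with N^2 v_2 = 0 but N^1 v_2 ≠ 0; then v_{j-1} := N · v_j for j = 2, …, 2.

Pick v_2 = (0, 1, 0, 0)ᵀ.
Then v_1 = N · v_2 = (0, -2, -1, -1)ᵀ.

Sanity check: (A − (4)·I) v_1 = (0, 0, 0, 0)ᵀ = 0. ✓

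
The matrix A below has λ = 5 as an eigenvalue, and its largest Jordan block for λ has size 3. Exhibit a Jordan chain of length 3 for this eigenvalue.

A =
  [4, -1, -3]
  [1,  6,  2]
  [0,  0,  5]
A Jordan chain for λ = 5 of length 3:
v_1 = (1, -1, 0)ᵀ
v_2 = (-3, 2, 0)ᵀ
v_3 = (0, 0, 1)ᵀ

Let N = A − (5)·I. We want v_3 with N^3 v_3 = 0 but N^2 v_3 ≠ 0; then v_{j-1} := N · v_j for j = 3, …, 2.

Pick v_3 = (0, 0, 1)ᵀ.
Then v_2 = N · v_3 = (-3, 2, 0)ᵀ.
Then v_1 = N · v_2 = (1, -1, 0)ᵀ.

Sanity check: (A − (5)·I) v_1 = (0, 0, 0)ᵀ = 0. ✓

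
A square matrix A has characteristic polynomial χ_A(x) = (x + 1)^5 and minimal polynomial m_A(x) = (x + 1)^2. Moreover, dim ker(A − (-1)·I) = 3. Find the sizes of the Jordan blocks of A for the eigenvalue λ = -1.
Block sizes for λ = -1: [2, 2, 1]

Step 1 — from the characteristic polynomial, algebraic multiplicity of λ = -1 is 5. From dim ker(A − (-1)·I) = 3, there are exactly 3 Jordan blocks for λ = -1.
Step 2 — from the minimal polynomial, the factor (x + 1)^2 tells us the largest block for λ = -1 has size 2.
Step 3 — with total size 5, 3 blocks, and largest block 2, the block sizes (in nonincreasing order) are [2, 2, 1].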